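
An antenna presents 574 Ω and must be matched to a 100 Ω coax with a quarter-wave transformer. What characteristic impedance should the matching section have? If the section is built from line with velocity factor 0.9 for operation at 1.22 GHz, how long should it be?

Z_qwt ≈ 240 Ω; length ≈ 5.53 cm

Z_qwt = √(Z_0·R_L) = √(100 × 574) = √57400
λ = 0.9·c/f = 0.221 m, so l = λ/4 = 0.0553 m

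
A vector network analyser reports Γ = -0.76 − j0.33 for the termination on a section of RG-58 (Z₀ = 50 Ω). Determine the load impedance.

Z_L = Z_0·(1 + Γ)/(1 − Γ) = 50·(0.24 − j0.33)/(1.76 + j0.33)

Z_L ≈ 4.89 − j10.3 Ω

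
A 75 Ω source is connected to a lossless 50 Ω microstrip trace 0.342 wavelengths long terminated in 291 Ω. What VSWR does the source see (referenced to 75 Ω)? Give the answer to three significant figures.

VSWR ≈ 7.3

βl = 2π × 0.342 = 123°
tan(βl) = -1.53
Z_in = Z_0·(Z_L + jZ_0·tanβl)/(Z_0 + jZ_L·tanβl) = 12.1 + j31.3 Ω
Γ_s = (Z_in − Z_s)/(Z_in + Z_s) = (-62.9 + j31.3)/(87.1 + j31.3), |Γ_s| = 0.759
VSWR = (1 + |Γ_s|)/(1 − |Γ_s|)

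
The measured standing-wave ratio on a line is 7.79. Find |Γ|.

|Γ| = (S − 1)/(S + 1) = (7.79 − 1)/(7.79 + 1) = 6.79/8.79

|Γ| ≈ 0.772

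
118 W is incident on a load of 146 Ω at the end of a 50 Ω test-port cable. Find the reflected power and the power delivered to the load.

Γ = (146 − 50)/(146 + 50) = 0.49
|Γ|² = 0.24
P_refl = |Γ|²·P_inc = 28.3 W, P_del = (1 − |Γ|²)·P_inc = 89.7 W

P_reflected ≈ 28.3 W; P_delivered ≈ 89.7 W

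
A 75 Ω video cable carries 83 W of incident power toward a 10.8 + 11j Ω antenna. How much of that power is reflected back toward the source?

P_reflected ≈ 47.1 W

|Γ| = |(-64.2 + j11)/(85.8 + j11)| = 0.753
|Γ|² = 0.567
P_refl = |Γ|²·P_inc = 47.1 W, P_del = (1 − |Γ|²)·P_inc = 35.9 W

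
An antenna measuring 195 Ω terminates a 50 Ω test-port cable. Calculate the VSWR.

VSWR ≈ 3.9

For a purely resistive load, VSWR = R_L/Z_0 or Z_0/R_L (whichever > 1) = 195/50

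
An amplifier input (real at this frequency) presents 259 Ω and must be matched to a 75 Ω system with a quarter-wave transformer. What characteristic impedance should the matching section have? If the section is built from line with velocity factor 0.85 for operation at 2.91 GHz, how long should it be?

Z_qwt ≈ 139 Ω; length ≈ 2.19 cm

Z_qwt = √(Z_0·R_L) = √(75 × 259) = √19420
λ = 0.85·c/f = 0.0876 m, so l = λ/4 = 0.0219 m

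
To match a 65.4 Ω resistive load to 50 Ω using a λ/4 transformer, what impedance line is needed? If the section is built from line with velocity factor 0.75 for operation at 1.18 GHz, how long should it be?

Z_qwt = √(Z_0·R_L) = √(50 × 65.4) = √3270
λ = 0.75·c/f = 0.191 m, so l = λ/4 = 0.0477 m

Z_qwt ≈ 57.2 Ω; length ≈ 4.77 cm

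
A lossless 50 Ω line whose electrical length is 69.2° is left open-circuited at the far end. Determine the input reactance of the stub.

X_in ≈ -19 Ω (capacitive)

tan(βl) = 2.63
For an open-circuited stub, Z_in = −jZ_0·cot(βl) = −jZ_0/tan(βl)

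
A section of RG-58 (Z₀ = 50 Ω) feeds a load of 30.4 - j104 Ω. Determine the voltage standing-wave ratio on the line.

Γ = (Z_L − Z_0)/(Z_L + Z_0) = (-19.6 − j104)/(80.4 − j104)
|Γ| = 106/131 = 0.805
VSWR = (1 + |Γ|)/(1 − |Γ|) = 1.81/0.195

VSWR ≈ 9.26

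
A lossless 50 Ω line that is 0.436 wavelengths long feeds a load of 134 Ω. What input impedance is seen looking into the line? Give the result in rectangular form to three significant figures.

βl = 2π × 0.436 = 157°
tan(βl) = tan(157°) = -0.425
Z_in = Z_0·(Z_L + jZ_0·tanβl)/(Z_0 + jZ_L·tanβl)
     = 50·(134 − j21.3)/(50 − j57)

Z_in ≈ 68.8 + j57.2 Ω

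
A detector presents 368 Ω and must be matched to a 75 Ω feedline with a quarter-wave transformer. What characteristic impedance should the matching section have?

Z_qwt ≈ 166 Ω

Z_qwt = √(Z_0·R_L) = √(75 × 368) = √27600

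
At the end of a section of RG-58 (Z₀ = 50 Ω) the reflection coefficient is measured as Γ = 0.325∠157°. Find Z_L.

Z_L ≈ 26.2 + j7.45 Ω

Z_L = Z_0·(1 + Γ)/(1 − Γ) = 50·(0.701 + j0.127)/(1.3 − j0.127)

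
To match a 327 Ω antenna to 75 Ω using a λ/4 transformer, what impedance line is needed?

Z_qwt = √(Z_0·R_L) = √(75 × 327) = √24520

Z_qwt ≈ 157 Ω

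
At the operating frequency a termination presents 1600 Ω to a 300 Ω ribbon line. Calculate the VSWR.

For a purely resistive load, VSWR = R_L/Z_0 or Z_0/R_L (whichever > 1) = 1600/300

VSWR ≈ 5.33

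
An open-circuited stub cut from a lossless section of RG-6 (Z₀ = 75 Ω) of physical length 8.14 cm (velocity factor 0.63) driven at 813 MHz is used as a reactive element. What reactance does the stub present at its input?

λ = v/f = 0.63·c / 813 MHz = 0.232 m
βl = 2π·l/λ = 2π × 0.35 = 126°
tan(βl) = -1.37
For an open-circuited stub, Z_in = −jZ_0·cot(βl) = −jZ_0/tan(βl)

X_in ≈ 54.6 Ω (inductive)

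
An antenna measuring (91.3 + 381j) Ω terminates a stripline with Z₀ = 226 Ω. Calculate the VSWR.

VSWR ≈ 9.81

Γ = (Z_L − Z_0)/(Z_L + Z_0) = (-134.7 + j381)/(317.3 + j381)
|Γ| = 404/496 = 0.815
VSWR = (1 + |Γ|)/(1 − |Γ|) = 1.82/0.185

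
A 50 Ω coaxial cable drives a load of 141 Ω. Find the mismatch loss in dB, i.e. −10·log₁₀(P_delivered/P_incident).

mismatch loss ≈ 1.12 dB

Γ = (141 − 50)/(141 + 50) = 0.476
|Γ|² = 0.227, so P_del/P_inc = 1 − |Γ|² = 0.773
ML = −10·log₁₀(1 − |Γ|²)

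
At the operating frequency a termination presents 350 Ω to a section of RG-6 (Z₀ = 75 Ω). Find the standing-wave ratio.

For a purely resistive load, VSWR = R_L/Z_0 or Z_0/R_L (whichever > 1) = 350/75

VSWR ≈ 4.67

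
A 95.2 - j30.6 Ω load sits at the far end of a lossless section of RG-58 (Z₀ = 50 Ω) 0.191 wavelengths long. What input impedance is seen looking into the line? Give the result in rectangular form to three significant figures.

βl = 2π × 0.191 = 68.8°
tan(βl) = tan(68.8°) = 2.57
Z_in = Z_0·(Z_L + jZ_0·tanβl)/(Z_0 + jZ_L·tanβl)
     = 50·(95.2 + j98)/(129 + j245)

Z_in ≈ 23.7 − j6.99 Ω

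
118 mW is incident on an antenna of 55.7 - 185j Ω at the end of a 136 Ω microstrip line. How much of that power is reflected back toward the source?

|Γ| = |(-80.3 − j185)/(191.7 − j185)| = 0.757
|Γ|² = 0.573
P_refl = |Γ|²·P_inc = 67.6 mW, P_del = (1 − |Γ|²)·P_inc = 50.4 mW

P_reflected ≈ 67.6 mW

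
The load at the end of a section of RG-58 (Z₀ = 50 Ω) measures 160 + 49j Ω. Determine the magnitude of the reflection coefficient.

Γ = (Z_L − Z_0)/(Z_L + Z_0) = (110 + j49)/(210 + j49)
|Γ| = 120/216

|Γ| ≈ 0.558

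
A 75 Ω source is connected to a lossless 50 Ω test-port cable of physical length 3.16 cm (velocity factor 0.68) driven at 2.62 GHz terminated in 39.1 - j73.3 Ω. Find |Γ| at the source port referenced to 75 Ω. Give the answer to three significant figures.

|Γ| ≈ 0.51

λ = v/f = 0.68·c / 2.62 GHz = 0.0779 m
βl = 2π·l/λ = 2π × 0.406 = 146°
tan(βl) = -0.672
Z_in = Z_0·(Z_L + jZ_0·tanβl)/(Z_0 + jZ_L·tanβl) = 205 + j68.5 Ω
Γ_s = (Z_in − Z_s)/(Z_in + Z_s) = (130 + j68.5)/(280 + j68.5), |Γ_s| = 0.51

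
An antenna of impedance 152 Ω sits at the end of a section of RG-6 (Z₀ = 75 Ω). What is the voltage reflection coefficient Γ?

Γ = 0.339

Γ = (Z_L − Z_0)/(Z_L + Z_0) = (152 − 75)/(152 + 75) = 77/227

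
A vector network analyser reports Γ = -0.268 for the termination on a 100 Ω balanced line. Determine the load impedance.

Z_L ≈ 57.7 Ω

Z_L = Z_0·(1 + Γ)/(1 − Γ) = 100·(0.732)/(1.27)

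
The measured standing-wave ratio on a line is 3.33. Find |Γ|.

|Γ| ≈ 0.538

|Γ| = (S − 1)/(S + 1) = (3.33 − 1)/(3.33 + 1) = 2.33/4.33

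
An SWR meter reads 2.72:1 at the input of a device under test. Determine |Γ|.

|Γ| ≈ 0.462

|Γ| = (S − 1)/(S + 1) = (2.72 − 1)/(2.72 + 1) = 1.72/3.72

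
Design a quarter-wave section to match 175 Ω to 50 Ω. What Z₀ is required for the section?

Z_qwt = √(Z_0·R_L) = √(50 × 175) = √8750

Z_qwt ≈ 93.5 Ω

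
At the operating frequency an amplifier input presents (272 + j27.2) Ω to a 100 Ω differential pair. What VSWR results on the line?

Γ = (Z_L − Z_0)/(Z_L + Z_0) = (172 + j27.2)/(372 + j27.2)
|Γ| = 174/373 = 0.467
VSWR = (1 + |Γ|)/(1 − |Γ|) = 1.47/0.533

VSWR ≈ 2.75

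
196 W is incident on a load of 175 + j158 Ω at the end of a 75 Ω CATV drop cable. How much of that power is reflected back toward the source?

P_reflected ≈ 78.4 W

|Γ| = |(100 + j158)/(250 + j158)| = 0.632
|Γ|² = 0.4
P_refl = |Γ|²·P_inc = 78.4 W, P_del = (1 − |Γ|²)·P_inc = 118 W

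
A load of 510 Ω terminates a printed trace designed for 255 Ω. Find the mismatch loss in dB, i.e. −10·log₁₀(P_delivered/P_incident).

Γ = (510 − 255)/(510 + 255) = 0.333
|Γ|² = 0.111, so P_del/P_inc = 1 − |Γ|² = 0.889
ML = −10·log₁₀(1 − |Γ|²)

mismatch loss ≈ 0.512 dB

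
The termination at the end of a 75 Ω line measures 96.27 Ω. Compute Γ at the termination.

Γ = (Z_L − Z_0)/(Z_L + Z_0) = (96.27 − 75)/(96.27 + 75) = 21.27/171.3

Γ = 0.124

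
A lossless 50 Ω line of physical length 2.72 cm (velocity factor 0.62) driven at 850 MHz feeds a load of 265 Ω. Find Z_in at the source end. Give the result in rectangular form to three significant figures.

Z_in ≈ 18.4 − j46.9 Ω

λ = v/f = 0.62·c / 850 MHz = 0.219 m
βl = 2π·l/λ = 2π × 0.124 = 44.7°
tan(βl) = tan(44.7°) = 0.991
Z_in = Z_0·(Z_L + jZ_0·tanβl)/(Z_0 + jZ_L·tanβl)
     = 50·(265 + j49.6)/(50 + j263)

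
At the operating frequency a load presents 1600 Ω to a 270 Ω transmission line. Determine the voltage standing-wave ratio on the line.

Γ = (1600 − 270)/(1600 + 270) = 0.711
VSWR = (1 + 0.711)/(1 − 0.711)

VSWR ≈ 5.93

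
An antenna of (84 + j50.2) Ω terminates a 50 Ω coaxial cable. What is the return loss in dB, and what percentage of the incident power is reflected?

RL ≈ 7.46 dB; 18% of incident power reflected

Γ = (34 + j50.2)/(134 + j50.2), |Γ| = 0.424
RL = −20·log₁₀(0.424) = 7.46 dB
P_refl/P_inc = |Γ|² = 0.18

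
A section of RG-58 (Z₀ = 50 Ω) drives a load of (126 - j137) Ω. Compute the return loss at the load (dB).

Γ = (76 − j137)/(176 − j137), |Γ| = 0.702
RL = −20·log₁₀|Γ| = −20·log₁₀(0.702)

RL ≈ 3.07 dB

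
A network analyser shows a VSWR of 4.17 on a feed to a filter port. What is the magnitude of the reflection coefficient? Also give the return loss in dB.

|Γ| ≈ 0.613; return loss ≈ 4.25 dB

|Γ| = (S − 1)/(S + 1) = (4.17 − 1)/(4.17 + 1) = 3.17/5.17
RL = −20·log₁₀|Γ| = −20·log₁₀(0.613)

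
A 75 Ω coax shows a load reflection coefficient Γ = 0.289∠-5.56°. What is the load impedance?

Z_L = Z_0·(1 + Γ)/(1 − Γ) = 75·(1.29 − j0.028)/(0.712 + j0.028)

Z_L ≈ 135 − j8.26 Ω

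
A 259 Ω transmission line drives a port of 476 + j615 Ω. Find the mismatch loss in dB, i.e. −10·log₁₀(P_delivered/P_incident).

Γ = (217 + j615)/(735 + j615), |Γ| = 0.68
|Γ|² = 0.463, so P_del/P_inc = 1 − |Γ|² = 0.537
ML = −10·log₁₀(1 − |Γ|²)

mismatch loss ≈ 2.7 dB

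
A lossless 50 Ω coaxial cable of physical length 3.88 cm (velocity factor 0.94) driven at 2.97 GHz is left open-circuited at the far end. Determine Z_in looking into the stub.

Z_in ≈ +j77.3 Ω

λ = v/f = 0.94·c / 2.97 GHz = 0.0949 m
βl = 2π·l/λ = 2π × 0.409 = 147°
tan(βl) = -0.647
For an open-circuited stub, Z_in = −jZ_0·cot(βl) = −jZ_0/tan(βl)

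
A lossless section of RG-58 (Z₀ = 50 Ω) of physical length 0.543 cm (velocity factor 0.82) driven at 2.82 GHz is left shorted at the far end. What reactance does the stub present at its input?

λ = v/f = 0.82·c / 2.82 GHz = 0.0872 m
βl = 2π·l/λ = 2π × 0.0622 = 22.4°
tan(βl) = 0.412
For a shorted stub, Z_in = jZ_0·tan(βl)

X_in ≈ 20.6 Ω (inductive)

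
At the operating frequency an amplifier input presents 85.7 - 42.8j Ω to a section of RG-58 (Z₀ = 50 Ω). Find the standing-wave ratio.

VSWR ≈ 2.29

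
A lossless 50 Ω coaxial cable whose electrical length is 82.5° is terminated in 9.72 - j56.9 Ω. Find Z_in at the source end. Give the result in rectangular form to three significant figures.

Z_in ≈ 5.99 + j32.6 Ω

tan(βl) = tan(82.5°) = 7.6
Z_in = Z_0·(Z_L + jZ_0·tanβl)/(Z_0 + jZ_L·tanβl)
     = 50·(9.72 + j323)/(482 + j73.8)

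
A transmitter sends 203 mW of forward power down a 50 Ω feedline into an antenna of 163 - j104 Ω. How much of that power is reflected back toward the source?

|Γ| = |(113 − j104)/(213 − j104)| = 0.648
|Γ|² = 0.42
P_refl = |Γ|²·P_inc = 85.2 mW, P_del = (1 − |Γ|²)·P_inc = 118 mW

P_reflected ≈ 85.2 mW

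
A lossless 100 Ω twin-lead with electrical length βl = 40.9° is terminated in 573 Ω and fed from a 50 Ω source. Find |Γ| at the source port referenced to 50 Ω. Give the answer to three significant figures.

|Γ| ≈ 0.774

tan(βl) = 0.866
Z_in = Z_0·(Z_L + jZ_0·tanβl)/(Z_0 + jZ_L·tanβl) = 39.1 − j108 Ω
Γ_s = (Z_in − Z_s)/(Z_in + Z_s) = (-10.9 − j108)/(89.1 − j108), |Γ_s| = 0.774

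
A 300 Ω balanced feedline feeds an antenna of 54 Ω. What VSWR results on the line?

Γ = (54 − 300)/(54 + 300) = -0.695
VSWR = (1 + 0.695)/(1 − 0.695)

VSWR ≈ 5.56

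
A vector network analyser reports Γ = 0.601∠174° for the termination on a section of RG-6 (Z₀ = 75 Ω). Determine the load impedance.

Z_L = Z_0·(1 + Γ)/(1 − Γ) = 75·(0.402 + j0.0628)/(1.6 − j0.0628)

Z_L ≈ 18.7 + j3.69 Ω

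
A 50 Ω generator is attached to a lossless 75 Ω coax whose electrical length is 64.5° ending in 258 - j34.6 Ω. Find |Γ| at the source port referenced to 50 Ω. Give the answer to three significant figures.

tan(βl) = 2.1
Z_in = Z_0·(Z_L + jZ_0·tanβl)/(Z_0 + jZ_L·tanβl) = 24.9 − j29 Ω
Γ_s = (Z_in − Z_s)/(Z_in + Z_s) = (-25.1 − j29)/(74.9 − j29), |Γ_s| = 0.477

|Γ| ≈ 0.477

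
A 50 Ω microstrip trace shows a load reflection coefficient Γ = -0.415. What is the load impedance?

Z_L ≈ 20.7 Ω

Z_L = Z_0·(1 + Γ)/(1 − Γ) = 50·(0.585)/(1.42)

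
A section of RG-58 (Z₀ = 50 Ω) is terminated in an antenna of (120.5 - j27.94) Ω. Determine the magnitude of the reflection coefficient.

|Γ| ≈ 0.439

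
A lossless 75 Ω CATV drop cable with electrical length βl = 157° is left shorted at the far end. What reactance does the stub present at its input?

tan(βl) = -0.424
For a shorted stub, Z_in = jZ_0·tan(βl)

X_in ≈ -31.8 Ω (capacitive)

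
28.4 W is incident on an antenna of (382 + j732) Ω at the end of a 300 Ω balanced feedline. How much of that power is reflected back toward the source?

|Γ| = |(82 + j732)/(682 + j732)| = 0.736
|Γ|² = 0.542
P_refl = |Γ|²·P_inc = 15.4 W, P_del = (1 − |Γ|²)·P_inc = 13 W

P_reflected ≈ 15.4 W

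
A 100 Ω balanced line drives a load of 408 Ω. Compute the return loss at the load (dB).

Γ = (408 − 100)/(408 + 100) = 0.606
RL = −20·log₁₀|Γ| = −20·log₁₀(0.606)

RL ≈ 4.35 dB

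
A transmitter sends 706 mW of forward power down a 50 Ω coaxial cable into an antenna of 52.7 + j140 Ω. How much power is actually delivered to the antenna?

P_delivered ≈ 247 mW

|Γ| = |(2.7 + j140)/(102.7 + j140)| = 0.806
|Γ|² = 0.65
P_refl = |Γ|²·P_inc = 459 mW, P_del = (1 − |Γ|²)·P_inc = 247 mW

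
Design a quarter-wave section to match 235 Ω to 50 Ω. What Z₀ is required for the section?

Z_qwt = √(Z_0·R_L) = √(50 × 235) = √11750

Z_qwt ≈ 108 Ω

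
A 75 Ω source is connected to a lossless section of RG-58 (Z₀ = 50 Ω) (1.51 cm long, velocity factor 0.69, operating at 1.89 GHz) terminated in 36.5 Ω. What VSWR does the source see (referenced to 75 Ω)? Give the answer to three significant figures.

λ = v/f = 0.69·c / 1.89 GHz = 0.11 m
βl = 2π·l/λ = 2π × 0.138 = 49.6°
tan(βl) = 1.18
Z_in = Z_0·(Z_L + jZ_0·tanβl)/(Z_0 + jZ_L·tanβl) = 50.1 + j15.8 Ω
Γ_s = (Z_in − Z_s)/(Z_in + Z_s) = (-24.9 + j15.8)/(125 + j15.8), |Γ_s| = 0.234
VSWR = (1 + |Γ_s|)/(1 − |Γ_s|)

VSWR ≈ 1.61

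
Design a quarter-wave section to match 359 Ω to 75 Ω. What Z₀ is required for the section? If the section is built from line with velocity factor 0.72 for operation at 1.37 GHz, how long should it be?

Z_qwt = √(Z_0·R_L) = √(75 × 359) = √26920
λ = 0.72·c/f = 0.158 m, so l = λ/4 = 0.0394 m

Z_qwt ≈ 164 Ω; length ≈ 3.94 cm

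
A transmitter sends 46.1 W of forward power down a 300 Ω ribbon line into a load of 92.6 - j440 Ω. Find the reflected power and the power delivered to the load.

|Γ| = |(-207.4 − j440)/(392.6 − j440)| = 0.825
|Γ|² = 0.68
P_refl = |Γ|²·P_inc = 31.4 W, P_del = (1 − |Γ|²)·P_inc = 14.7 W

P_reflected ≈ 31.4 W; P_delivered ≈ 14.7 W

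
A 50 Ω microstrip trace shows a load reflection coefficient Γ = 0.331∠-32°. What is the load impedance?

Z_L ≈ 81.2 − j32 Ω

Z_L = Z_0·(1 + Γ)/(1 − Γ) = 50·(1.28 − j0.175)/(0.719 + j0.175)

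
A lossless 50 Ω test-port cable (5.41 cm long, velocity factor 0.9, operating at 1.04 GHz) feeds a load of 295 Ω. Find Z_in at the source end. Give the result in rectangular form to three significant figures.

λ = v/f = 0.9·c / 1.04 GHz = 0.26 m
βl = 2π·l/λ = 2π × 0.208 = 75°
tan(βl) = tan(75°) = 3.74
Z_in = Z_0·(Z_L + jZ_0·tanβl)/(Z_0 + jZ_L·tanβl)
     = 50·(295 + j187)/(50 + j1100)

Z_in ≈ 9.06 − j13 Ω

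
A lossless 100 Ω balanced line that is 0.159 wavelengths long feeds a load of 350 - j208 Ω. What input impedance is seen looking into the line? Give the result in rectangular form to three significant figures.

βl = 2π × 0.159 = 57.2°
tan(βl) = tan(57.2°) = 1.55
Z_in = Z_0·(Z_L + jZ_0·tanβl)/(Z_0 + jZ_L·tanβl)
     = 100·(350 − j52.6)/(423 + j544)

Z_in ≈ 25.2 − j44.8 Ω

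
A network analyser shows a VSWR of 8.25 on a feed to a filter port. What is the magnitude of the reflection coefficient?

|Γ| ≈ 0.784

|Γ| = (S − 1)/(S + 1) = (8.25 − 1)/(8.25 + 1) = 7.25/9.25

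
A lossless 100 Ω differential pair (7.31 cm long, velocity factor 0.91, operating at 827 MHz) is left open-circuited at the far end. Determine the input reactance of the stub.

X_in ≈ -18.1 Ω (capacitive)

λ = v/f = 0.91·c / 827 MHz = 0.33 m
βl = 2π·l/λ = 2π × 0.221 = 79.7°
tan(βl) = 5.51
For an open-circuited stub, Z_in = −jZ_0·cot(βl) = −jZ_0/tan(βl)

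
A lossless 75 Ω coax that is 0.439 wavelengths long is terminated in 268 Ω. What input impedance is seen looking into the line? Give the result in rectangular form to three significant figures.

Z_in ≈ 101 + j116 Ω

βl = 2π × 0.439 = 158°
tan(βl) = tan(158°) = -0.403
Z_in = Z_0·(Z_L + jZ_0·tanβl)/(Z_0 + jZ_L·tanβl)
     = 75·(268 − j30.2)/(75 − j108)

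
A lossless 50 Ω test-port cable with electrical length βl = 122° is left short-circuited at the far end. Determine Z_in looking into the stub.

tan(βl) = -1.6
For a short-circuited stub, Z_in = jZ_0·tan(βl)

Z_in ≈ −j80 Ω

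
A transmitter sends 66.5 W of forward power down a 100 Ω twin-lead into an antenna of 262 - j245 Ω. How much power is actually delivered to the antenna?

P_delivered ≈ 36.5 W

|Γ| = |(162 − j245)/(362 − j245)| = 0.672
|Γ|² = 0.452
P_refl = |Γ|²·P_inc = 30 W, P_del = (1 − |Γ|²)·P_inc = 36.5 W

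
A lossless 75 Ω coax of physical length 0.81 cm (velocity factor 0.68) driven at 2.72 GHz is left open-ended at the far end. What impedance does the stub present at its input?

Z_in ≈ −j93 Ω

λ = v/f = 0.68·c / 2.72 GHz = 0.075 m
βl = 2π·l/λ = 2π × 0.108 = 38.9°
tan(βl) = 0.806
For an open-ended stub, Z_in = −jZ_0·cot(βl) = −jZ_0/tan(βl)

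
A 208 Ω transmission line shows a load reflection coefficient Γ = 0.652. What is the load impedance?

Z_L = Z_0·(1 + Γ)/(1 − Γ) = 208·(1.65)/(0.348)

Z_L ≈ 987 Ω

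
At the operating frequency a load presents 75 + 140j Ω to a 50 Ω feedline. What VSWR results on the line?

Γ = (Z_L − Z_0)/(Z_L + Z_0) = (25 + j140)/(125 + j140)
|Γ| = 142/188 = 0.758
VSWR = (1 + |Γ|)/(1 − |Γ|) = 1.76/0.242

VSWR ≈ 7.26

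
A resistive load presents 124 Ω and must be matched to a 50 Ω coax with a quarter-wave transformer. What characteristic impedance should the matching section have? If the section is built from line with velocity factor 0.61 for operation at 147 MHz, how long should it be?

Z_qwt = √(Z_0·R_L) = √(50 × 124) = √6200
λ = 0.61·c/f = 1.24 m, so l = λ/4 = 0.311 m

Z_qwt ≈ 78.7 Ω; length ≈ 31.1 cm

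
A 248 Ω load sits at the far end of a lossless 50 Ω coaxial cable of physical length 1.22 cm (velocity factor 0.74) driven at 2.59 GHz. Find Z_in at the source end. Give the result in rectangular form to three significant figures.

λ = v/f = 0.74·c / 2.59 GHz = 0.0857 m
βl = 2π·l/λ = 2π × 0.142 = 51.2°
tan(βl) = tan(51.2°) = 1.25
Z_in = Z_0·(Z_L + jZ_0·tanβl)/(Z_0 + jZ_L·tanβl)
     = 50·(248 + j62.3)/(50 + j309)

Z_in ≈ 16.2 − j37.5 Ω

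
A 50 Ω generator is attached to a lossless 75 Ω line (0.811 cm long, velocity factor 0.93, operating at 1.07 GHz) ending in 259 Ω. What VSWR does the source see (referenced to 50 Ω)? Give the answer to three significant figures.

VSWR ≈ 5.08

λ = v/f = 0.93·c / 1.07 GHz = 0.261 m
βl = 2π·l/λ = 2π × 0.0311 = 11.2°
tan(βl) = 0.198
Z_in = Z_0·(Z_L + jZ_0·tanβl)/(Z_0 + jZ_L·tanβl) = 183 − j111 Ω
Γ_s = (Z_in − Z_s)/(Z_in + Z_s) = (133 − j111)/(233 − j111), |Γ_s| = 0.671
VSWR = (1 + |Γ_s|)/(1 − |Γ_s|)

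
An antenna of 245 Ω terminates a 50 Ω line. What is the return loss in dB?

Γ = (245 − 50)/(245 + 50) = 0.661
RL = −20·log₁₀|Γ| = −20·log₁₀(0.661)

RL ≈ 3.6 dB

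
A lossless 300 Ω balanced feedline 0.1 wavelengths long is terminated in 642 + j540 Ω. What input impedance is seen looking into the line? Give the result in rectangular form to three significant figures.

Z_in ≈ 390 − j490 Ω

βl = 2π × 0.1 = 36°
tan(βl) = tan(36°) = 0.727
Z_in = Z_0·(Z_L + jZ_0·tanβl)/(Z_0 + jZ_L·tanβl)
     = 300·(642 + j758)/(-92.3 + j466)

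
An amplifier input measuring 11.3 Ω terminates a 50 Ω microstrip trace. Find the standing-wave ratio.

VSWR ≈ 4.42

Γ = (11.3 − 50)/(11.3 + 50) = -0.631
VSWR = (1 + 0.631)/(1 − 0.631)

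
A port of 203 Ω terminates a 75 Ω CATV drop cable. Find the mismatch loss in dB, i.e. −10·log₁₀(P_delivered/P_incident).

Γ = (203 − 75)/(203 + 75) = 0.46
|Γ|² = 0.212, so P_del/P_inc = 1 − |Γ|² = 0.788
ML = −10·log₁₀(1 − |Γ|²)

mismatch loss ≈ 1.03 dB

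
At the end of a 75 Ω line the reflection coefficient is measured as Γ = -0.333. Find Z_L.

Z_L ≈ 37.5 Ω

Z_L = Z_0·(1 + Γ)/(1 − Γ) = 75·(0.667)/(1.33)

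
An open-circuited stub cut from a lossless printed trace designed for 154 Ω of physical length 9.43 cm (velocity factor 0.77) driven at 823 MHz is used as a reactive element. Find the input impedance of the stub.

λ = v/f = 0.77·c / 823 MHz = 0.281 m
βl = 2π·l/λ = 2π × 0.336 = 121°
tan(βl) = -1.67
For an open-circuited stub, Z_in = −jZ_0·cot(βl) = −jZ_0/tan(βl)

Z_in ≈ +j92.3 Ω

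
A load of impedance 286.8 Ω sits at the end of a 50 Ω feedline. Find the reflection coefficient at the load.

Γ = 0.703

Γ = (Z_L − Z_0)/(Z_L + Z_0) = (286.8 − 50)/(286.8 + 50) = 236.8/336.8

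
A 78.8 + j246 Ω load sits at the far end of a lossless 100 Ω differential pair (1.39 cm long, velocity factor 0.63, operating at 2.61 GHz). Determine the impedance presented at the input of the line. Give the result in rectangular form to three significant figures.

Z_in ≈ 18.3 − j86.4 Ω

λ = v/f = 0.63·c / 2.61 GHz = 0.0724 m
βl = 2π·l/λ = 2π × 0.192 = 69.1°
tan(βl) = tan(69.1°) = 2.62
Z_in = Z_0·(Z_L + jZ_0·tanβl)/(Z_0 + jZ_L·tanβl)
     = 100·(78.8 + j508)/(-544 + j206)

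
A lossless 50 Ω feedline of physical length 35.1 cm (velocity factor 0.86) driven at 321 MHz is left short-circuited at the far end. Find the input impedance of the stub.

Z_in ≈ −j21 Ω

λ = v/f = 0.86·c / 321 MHz = 0.804 m
βl = 2π·l/λ = 2π × 0.437 = 157°
tan(βl) = -0.42
For a short-circuited stub, Z_in = jZ_0·tan(βl)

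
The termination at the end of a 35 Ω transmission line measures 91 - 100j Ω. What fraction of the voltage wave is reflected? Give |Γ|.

|Γ| ≈ 0.712

Γ = (Z_L − Z_0)/(Z_L + Z_0) = (56 − j100)/(126 − j100)
|Γ| = 115/161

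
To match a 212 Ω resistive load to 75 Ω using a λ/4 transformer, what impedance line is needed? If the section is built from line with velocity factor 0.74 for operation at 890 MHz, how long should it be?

Z_qwt = √(Z_0·R_L) = √(75 × 212) = √15900
λ = 0.74·c/f = 0.249 m, so l = λ/4 = 0.0624 m

Z_qwt ≈ 126 Ω; length ≈ 6.24 cm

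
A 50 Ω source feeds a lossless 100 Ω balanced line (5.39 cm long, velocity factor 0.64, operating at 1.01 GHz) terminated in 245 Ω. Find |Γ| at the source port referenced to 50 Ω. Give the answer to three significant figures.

λ = v/f = 0.64·c / 1.01 GHz = 0.19 m
βl = 2π·l/λ = 2π × 0.284 = 102°
tan(βl) = -4.68
Z_in = Z_0·(Z_L + jZ_0·tanβl)/(Z_0 + jZ_L·tanβl) = 42.4 + j17.7 Ω
Γ_s = (Z_in − Z_s)/(Z_in + Z_s) = (-7.64 + j17.7)/(92.4 + j17.7), |Γ_s| = 0.205

|Γ| ≈ 0.205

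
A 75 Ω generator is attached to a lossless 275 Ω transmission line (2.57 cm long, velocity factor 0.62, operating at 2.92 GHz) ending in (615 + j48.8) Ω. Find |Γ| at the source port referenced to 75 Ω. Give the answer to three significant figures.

λ = v/f = 0.62·c / 2.92 GHz = 0.0637 m
βl = 2π·l/λ = 2π × 0.403 = 145°
tan(βl) = -0.694
Z_in = Z_0·(Z_L + jZ_0·tanβl)/(Z_0 + jZ_L·tanβl) = 248 + j217 Ω
Γ_s = (Z_in − Z_s)/(Z_in + Z_s) = (173 + j217)/(323 + j217), |Γ_s| = 0.713

|Γ| ≈ 0.713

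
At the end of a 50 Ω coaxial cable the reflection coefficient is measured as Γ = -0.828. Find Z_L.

Z_L = Z_0·(1 + Γ)/(1 − Γ) = 50·(0.172)/(1.83)

Z_L ≈ 4.7 Ω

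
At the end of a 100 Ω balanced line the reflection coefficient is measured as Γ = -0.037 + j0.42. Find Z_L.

Z_L = Z_0·(1 + Γ)/(1 − Γ) = 100·(0.963 + j0.42)/(1.04 − j0.42)

Z_L ≈ 65.7 + j67.1 Ω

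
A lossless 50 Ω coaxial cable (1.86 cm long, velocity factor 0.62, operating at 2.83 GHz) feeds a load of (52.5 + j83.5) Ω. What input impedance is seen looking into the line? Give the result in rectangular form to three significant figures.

Z_in ≈ 11.8 − j10.6 Ω

λ = v/f = 0.62·c / 2.83 GHz = 0.0657 m
βl = 2π·l/λ = 2π × 0.283 = 102°
tan(βl) = tan(102°) = -4.75
Z_in = Z_0·(Z_L + jZ_0·tanβl)/(Z_0 + jZ_L·tanβl)
     = 50·(52.5 − j154)/(447 − j250)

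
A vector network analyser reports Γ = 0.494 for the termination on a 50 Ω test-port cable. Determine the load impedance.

Z_L ≈ 148 Ω

Z_L = Z_0·(1 + Γ)/(1 − Γ) = 50·(1.49)/(0.506)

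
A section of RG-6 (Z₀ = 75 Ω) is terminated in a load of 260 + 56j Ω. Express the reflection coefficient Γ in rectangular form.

Γ ≈ 0.564 + j0.0728

Γ = (Z_L − Z_0)/(Z_L + Z_0) = (185 + j56)/(335 + j56)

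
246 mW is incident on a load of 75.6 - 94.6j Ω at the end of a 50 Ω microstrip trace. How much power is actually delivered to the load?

P_delivered ≈ 150 mW

|Γ| = |(25.6 − j94.6)/(125.6 − j94.6)| = 0.623
|Γ|² = 0.388
P_refl = |Γ|²·P_inc = 95.6 mW, P_del = (1 − |Γ|²)·P_inc = 150 mW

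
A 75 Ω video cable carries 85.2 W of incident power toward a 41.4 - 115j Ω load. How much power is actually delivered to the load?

P_delivered ≈ 39.5 W

|Γ| = |(-33.6 − j115)/(116.4 − j115)| = 0.732
|Γ|² = 0.536
P_refl = |Γ|²·P_inc = 45.7 W, P_del = (1 − |Γ|²)·P_inc = 39.5 W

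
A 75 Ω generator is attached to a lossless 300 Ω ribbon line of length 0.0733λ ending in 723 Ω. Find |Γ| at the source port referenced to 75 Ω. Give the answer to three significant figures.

|Γ| ≈ 0.781

βl = 2π × 0.0733 = 26.4°
tan(βl) = 0.496
Z_in = Z_0·(Z_L + jZ_0·tanβl)/(Z_0 + jZ_L·tanβl) = 371 − j295 Ω
Γ_s = (Z_in − Z_s)/(Z_in + Z_s) = (296 − j295)/(446 − j295), |Γ_s| = 0.781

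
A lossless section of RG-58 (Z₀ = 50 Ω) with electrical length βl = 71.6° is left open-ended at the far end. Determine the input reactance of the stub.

tan(βl) = 3.01
For an open-ended stub, Z_in = −jZ_0·cot(βl) = −jZ_0/tan(βl)

X_in ≈ -16.6 Ω (capacitive)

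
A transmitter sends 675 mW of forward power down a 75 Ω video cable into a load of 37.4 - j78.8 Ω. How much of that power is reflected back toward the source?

P_reflected ≈ 273 mW

|Γ| = |(-37.6 − j78.8)/(112.4 − j78.8)| = 0.636
|Γ|² = 0.405
P_refl = |Γ|²·P_inc = 273 mW, P_del = (1 − |Γ|²)·P_inc = 402 mW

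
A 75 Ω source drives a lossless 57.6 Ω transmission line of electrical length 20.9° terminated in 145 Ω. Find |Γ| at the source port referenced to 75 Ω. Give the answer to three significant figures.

|Γ| ≈ 0.36

tan(βl) = 0.382
Z_in = Z_0·(Z_L + jZ_0·tanβl)/(Z_0 + jZ_L·tanβl) = 86.4 − j61 Ω
Γ_s = (Z_in − Z_s)/(Z_in + Z_s) = (11.4 − j61)/(161 − j61), |Γ_s| = 0.36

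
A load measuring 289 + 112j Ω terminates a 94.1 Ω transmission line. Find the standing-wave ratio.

Γ = (Z_L − Z_0)/(Z_L + Z_0) = (194.9 + j112)/(383.1 + j112)
|Γ| = 225/399 = 0.563
VSWR = (1 + |Γ|)/(1 − |Γ|) = 1.56/0.437

VSWR ≈ 3.58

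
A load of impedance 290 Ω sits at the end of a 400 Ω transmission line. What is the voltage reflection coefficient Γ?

Γ = -0.159

Γ = (Z_L − Z_0)/(Z_L + Z_0) = (290 − 400)/(290 + 400) = -110/690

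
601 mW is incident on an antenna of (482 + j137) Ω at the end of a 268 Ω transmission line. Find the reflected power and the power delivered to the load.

|Γ| = |(214 + j137)/(750 + j137)| = 0.333
|Γ|² = 0.111
P_refl = |Γ|²·P_inc = 66.8 mW, P_del = (1 − |Γ|²)·P_inc = 534 mW

P_reflected ≈ 66.8 mW; P_delivered ≈ 534 mW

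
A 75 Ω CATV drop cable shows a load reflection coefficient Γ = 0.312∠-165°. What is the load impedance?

Z_L = Z_0·(1 + Γ)/(1 − Γ) = 75·(0.699 − j0.0808)/(1.3 + j0.0808)

Z_L ≈ 39.8 − j7.12 Ω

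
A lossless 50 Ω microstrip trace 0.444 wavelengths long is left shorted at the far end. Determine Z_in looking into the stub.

βl = 2π × 0.444 = 160°
tan(βl) = -0.367
For a shorted stub, Z_in = jZ_0·tan(βl)

Z_in ≈ −j18.4 Ω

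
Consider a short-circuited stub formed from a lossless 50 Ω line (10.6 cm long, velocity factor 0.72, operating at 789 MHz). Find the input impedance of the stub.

Z_in ≈ −j42.9 Ω

λ = v/f = 0.72·c / 789 MHz = 0.274 m
βl = 2π·l/λ = 2π × 0.387 = 139°
tan(βl) = -0.857
For a short-circuited stub, Z_in = jZ_0·tan(βl)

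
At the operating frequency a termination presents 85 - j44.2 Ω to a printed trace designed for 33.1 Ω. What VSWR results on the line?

VSWR ≈ 3.35

Γ = (Z_L − Z_0)/(Z_L + Z_0) = (51.9 − j44.2)/(118.1 − j44.2)
|Γ| = 68.2/126 = 0.541
VSWR = (1 + |Γ|)/(1 − |Γ|) = 1.54/0.459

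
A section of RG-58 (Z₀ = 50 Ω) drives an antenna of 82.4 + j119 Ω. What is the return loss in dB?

RL ≈ 3.19 dB

Γ = (32.4 + j119)/(132.4 + j119), |Γ| = 0.693
RL = −20·log₁₀|Γ| = −20·log₁₀(0.693)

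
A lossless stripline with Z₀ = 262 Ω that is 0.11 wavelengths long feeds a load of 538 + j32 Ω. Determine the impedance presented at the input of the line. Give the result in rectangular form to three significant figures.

Z_in ≈ 245 − j187 Ω

βl = 2π × 0.11 = 39.6°
tan(βl) = tan(39.6°) = 0.827
Z_in = Z_0·(Z_L + jZ_0·tanβl)/(Z_0 + jZ_L·tanβl)
     = 262·(538 + j249)/(236 + j445)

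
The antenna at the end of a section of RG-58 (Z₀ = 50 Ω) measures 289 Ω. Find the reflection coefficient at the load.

Γ = 0.705

Γ = (Z_L − Z_0)/(Z_L + Z_0) = (289 − 50)/(289 + 50) = 239/339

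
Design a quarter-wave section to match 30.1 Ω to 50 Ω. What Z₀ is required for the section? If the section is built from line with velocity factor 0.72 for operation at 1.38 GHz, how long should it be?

Z_qwt = √(Z_0·R_L) = √(50 × 30.1) = √1505
λ = 0.72·c/f = 0.157 m, so l = λ/4 = 0.0391 m

Z_qwt ≈ 38.8 Ω; length ≈ 3.91 cm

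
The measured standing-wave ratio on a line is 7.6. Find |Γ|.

|Γ| = (S − 1)/(S + 1) = (7.6 − 1)/(7.6 + 1) = 6.6/8.6

|Γ| ≈ 0.767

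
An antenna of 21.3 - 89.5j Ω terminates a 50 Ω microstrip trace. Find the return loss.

RL ≈ 1.71 dB

Γ = (-28.7 − j89.5)/(71.3 − j89.5), |Γ| = 0.821
RL = −20·log₁₀|Γ| = −20·log₁₀(0.821)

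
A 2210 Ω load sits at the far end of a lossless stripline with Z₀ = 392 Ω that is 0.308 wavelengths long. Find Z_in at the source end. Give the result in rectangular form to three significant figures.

βl = 2π × 0.308 = 111°
tan(βl) = tan(111°) = -2.62
Z_in = Z_0·(Z_L + jZ_0·tanβl)/(Z_0 + jZ_L·tanβl)
     = 392·(2210 − j1030)/(392 − j5790)

Z_in ≈ 79.3 + j144 Ω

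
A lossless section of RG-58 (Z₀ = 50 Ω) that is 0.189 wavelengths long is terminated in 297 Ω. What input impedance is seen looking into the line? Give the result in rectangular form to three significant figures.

βl = 2π × 0.189 = 68°
tan(βl) = tan(68°) = 2.48
Z_in = Z_0·(Z_L + jZ_0·tanβl)/(Z_0 + jZ_L·tanβl)
     = 50·(297 + j124)/(50 + j737)

Z_in ≈ 9.74 − j19.5 Ω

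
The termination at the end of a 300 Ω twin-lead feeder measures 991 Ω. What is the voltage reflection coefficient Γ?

Γ = (Z_L − Z_0)/(Z_L + Z_0) = (991 − 300)/(991 + 300) = 691/1291

Γ = 0.535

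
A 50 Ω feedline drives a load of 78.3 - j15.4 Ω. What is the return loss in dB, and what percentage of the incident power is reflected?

Γ = (28.3 − j15.4)/(128.3 − j15.4), |Γ| = 0.249
RL = −20·log₁₀(0.249) = 12.1 dB
P_refl/P_inc = |Γ|² = 0.0622

RL ≈ 12.1 dB; 6.22% of incident power reflected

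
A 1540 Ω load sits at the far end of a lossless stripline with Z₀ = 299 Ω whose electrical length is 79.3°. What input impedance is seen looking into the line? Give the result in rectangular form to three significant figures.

Z_in ≈ 60 − j54.3 Ω

tan(βl) = tan(79.3°) = 5.29
Z_in = Z_0·(Z_L + jZ_0·tanβl)/(Z_0 + jZ_L·tanβl)
     = 299·(1540 + j1580)/(299 + j8150)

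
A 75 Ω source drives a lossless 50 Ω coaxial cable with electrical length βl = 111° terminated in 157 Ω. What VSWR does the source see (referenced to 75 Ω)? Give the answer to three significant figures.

tan(βl) = -2.61
Z_in = Z_0·(Z_L + jZ_0·tanβl)/(Z_0 + jZ_L·tanβl) = 18 + j17 Ω
Γ_s = (Z_in − Z_s)/(Z_in + Z_s) = (-57 + j17)/(93 + j17), |Γ_s| = 0.629
VSWR = (1 + |Γ_s|)/(1 − |Γ_s|)

VSWR ≈ 4.39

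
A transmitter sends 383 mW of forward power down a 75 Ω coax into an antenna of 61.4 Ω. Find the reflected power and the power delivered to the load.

Γ = (61.4 − 75)/(61.4 + 75) = -0.0997
|Γ|² = 0.00994
P_refl = |Γ|²·P_inc = 3.81 mW, P_del = (1 − |Γ|²)·P_inc = 379 mW

P_reflected ≈ 3.81 mW; P_delivered ≈ 379 mW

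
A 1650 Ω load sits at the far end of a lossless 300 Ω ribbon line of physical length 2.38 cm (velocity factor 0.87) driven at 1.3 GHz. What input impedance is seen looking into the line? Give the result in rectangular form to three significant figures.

Z_in ≈ 114 − j303 Ω

λ = v/f = 0.87·c / 1.3 GHz = 0.201 m
βl = 2π·l/λ = 2π × 0.119 = 42.7°
tan(βl) = tan(42.7°) = 0.922
Z_in = Z_0·(Z_L + jZ_0·tanβl)/(Z_0 + jZ_L·tanβl)
     = 300·(1650 + j277)/(300 + j1520)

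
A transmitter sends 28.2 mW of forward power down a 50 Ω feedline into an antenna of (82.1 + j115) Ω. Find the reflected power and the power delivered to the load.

|Γ| = |(32.1 + j115)/(132.1 + j115)| = 0.682
|Γ|² = 0.465
P_refl = |Γ|²·P_inc = 13.1 mW, P_del = (1 − |Γ|²)·P_inc = 15.1 mW

P_reflected ≈ 13.1 mW; P_delivered ≈ 15.1 mW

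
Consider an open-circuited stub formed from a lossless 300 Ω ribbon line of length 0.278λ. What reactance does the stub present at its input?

X_in ≈ 53.3 Ω (inductive)

βl = 2π × 0.278 = 100°
tan(βl) = -5.63
For an open-circuited stub, Z_in = −jZ_0·cot(βl) = −jZ_0/tan(βl)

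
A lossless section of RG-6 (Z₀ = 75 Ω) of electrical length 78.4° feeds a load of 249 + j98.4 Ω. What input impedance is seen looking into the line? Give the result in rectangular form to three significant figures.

Z_in ≈ 21.2 − j22.5 Ω

tan(βl) = tan(78.4°) = 4.87
Z_in = Z_0·(Z_L + jZ_0·tanβl)/(Z_0 + jZ_L·tanβl)
     = 75·(249 + j464)/(-404 + j1210)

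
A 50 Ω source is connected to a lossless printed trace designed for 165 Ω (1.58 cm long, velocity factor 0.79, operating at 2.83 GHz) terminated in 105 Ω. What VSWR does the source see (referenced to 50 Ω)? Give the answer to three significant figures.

λ = v/f = 0.79·c / 2.83 GHz = 0.0837 m
βl = 2π·l/λ = 2π × 0.189 = 67.9°
tan(βl) = 2.47
Z_in = Z_0·(Z_L + jZ_0·tanβl)/(Z_0 + jZ_L·tanβl) = 215 + j69.9 Ω
Γ_s = (Z_in − Z_s)/(Z_in + Z_s) = (165 + j69.9)/(265 + j69.9), |Γ_s| = 0.654
VSWR = (1 + |Γ_s|)/(1 − |Γ_s|)

VSWR ≈ 4.77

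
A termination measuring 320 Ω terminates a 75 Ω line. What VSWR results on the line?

VSWR ≈ 4.27

For a purely resistive load, VSWR = R_L/Z_0 or Z_0/R_L (whichever > 1) = 320/75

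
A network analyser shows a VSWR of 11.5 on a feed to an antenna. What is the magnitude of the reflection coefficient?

|Γ| ≈ 0.84

|Γ| = (S − 1)/(S + 1) = (11.5 − 1)/(11.5 + 1) = 10.5/12.5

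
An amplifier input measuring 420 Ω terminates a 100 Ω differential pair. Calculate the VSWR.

Γ = (420 − 100)/(420 + 100) = 0.615
VSWR = (1 + 0.615)/(1 − 0.615)

VSWR ≈ 4.2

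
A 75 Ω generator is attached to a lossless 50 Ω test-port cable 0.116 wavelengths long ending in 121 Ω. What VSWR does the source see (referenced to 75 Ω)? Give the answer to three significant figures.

βl = 2π × 0.116 = 41.8°
tan(βl) = 0.893
Z_in = Z_0·(Z_L + jZ_0·tanβl)/(Z_0 + jZ_L·tanβl) = 38.4 − j38.2 Ω
Γ_s = (Z_in − Z_s)/(Z_in + Z_s) = (-36.6 − j38.2)/(113 − j38.2), |Γ_s| = 0.443
VSWR = (1 + |Γ_s|)/(1 − |Γ_s|)

VSWR ≈ 2.59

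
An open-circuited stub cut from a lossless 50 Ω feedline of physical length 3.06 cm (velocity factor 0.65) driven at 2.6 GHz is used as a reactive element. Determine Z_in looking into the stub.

λ = v/f = 0.65·c / 2.6 GHz = 0.075 m
βl = 2π·l/λ = 2π × 0.408 = 147°
tan(βl) = -0.652
For an open-circuited stub, Z_in = −jZ_0·cot(βl) = −jZ_0/tan(βl)

Z_in ≈ +j76.6 Ω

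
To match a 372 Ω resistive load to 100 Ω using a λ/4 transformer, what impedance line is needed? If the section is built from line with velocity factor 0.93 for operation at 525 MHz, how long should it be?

Z_qwt ≈ 193 Ω; length ≈ 13.3 cm

Z_qwt = √(Z_0·R_L) = √(100 × 372) = √37200
λ = 0.93·c/f = 0.531 m, so l = λ/4 = 0.133 m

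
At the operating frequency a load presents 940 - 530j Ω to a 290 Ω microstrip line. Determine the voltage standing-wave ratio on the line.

VSWR ≈ 4.35

Γ = (Z_L − Z_0)/(Z_L + Z_0) = (650 − j530)/(1230 − j530)
|Γ| = 839/1340 = 0.626
VSWR = (1 + |Γ|)/(1 − |Γ|) = 1.63/0.374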